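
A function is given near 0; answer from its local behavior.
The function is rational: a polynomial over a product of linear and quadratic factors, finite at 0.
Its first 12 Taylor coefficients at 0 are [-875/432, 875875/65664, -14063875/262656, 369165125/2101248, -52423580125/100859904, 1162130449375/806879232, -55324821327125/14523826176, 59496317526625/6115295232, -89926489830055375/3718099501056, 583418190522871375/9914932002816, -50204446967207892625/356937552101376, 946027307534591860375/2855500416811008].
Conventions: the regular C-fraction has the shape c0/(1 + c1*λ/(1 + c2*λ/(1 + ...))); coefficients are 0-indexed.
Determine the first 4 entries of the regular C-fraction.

Taylor coefficients (read off): a_0 = -875/432, a_1 = 875875/65664, a_2 = -14063875/262656, a_3 = 369165125/2101248.
c0 = a_0 = -875/432. Peel one level at a time: if S = 1 + c*λ/S' with S'(0) = 1, then c is the λ-coefficient of S and S' = c*λ/(S - 1).
S_1 = c0/f = 1 + (1001/152)*λ + (391227/23104)*λ^2 + ...; c1 = 1001/152.
S_2 = c1*λ/(S_1 - 1) = 1 + (-391227/152152)*λ + (94357755/32064032)*λ^2 + ...; c2 = -391227/152152.
S_3 = c2*λ/(S_2 - 1) = 1 + (597599115/522157636)*λ + ...; c3 = 597599115/522157636.

The regular C-fraction coefficients are [-875/432, 1001/152, -391227/152152, 597599115/522157636].


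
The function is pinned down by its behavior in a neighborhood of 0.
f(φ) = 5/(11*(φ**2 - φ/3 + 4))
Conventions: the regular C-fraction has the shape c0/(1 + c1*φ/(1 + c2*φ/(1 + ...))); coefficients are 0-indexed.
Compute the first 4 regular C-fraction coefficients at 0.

Taylor coefficients (expand at 0): a_0 = 5/44, a_1 = 5/528, a_2 = -175/6336, a_3 = -355/76032.
c0 = a_0 = 5/44. Peel one level at a time: if S = 1 + c*φ/S' with S'(0) = 1, then c is the φ-coefficient of S and S' = c*φ/(S - 1).
S_1 = c0/f = 1 + (-1/12)*φ + (1/4)*φ^2 + ...; c1 = -1/12.
S_2 = c1*φ/(S_1 - 1) = 1 + (3)*φ + (9)*φ^2 + ...; c2 = 3.
S_3 = c2*φ/(S_2 - 1) = 1 + (-3)*φ + ...; c3 = -3.

The regular C-fraction coefficients are [5/44, -1/12, 3, -3].


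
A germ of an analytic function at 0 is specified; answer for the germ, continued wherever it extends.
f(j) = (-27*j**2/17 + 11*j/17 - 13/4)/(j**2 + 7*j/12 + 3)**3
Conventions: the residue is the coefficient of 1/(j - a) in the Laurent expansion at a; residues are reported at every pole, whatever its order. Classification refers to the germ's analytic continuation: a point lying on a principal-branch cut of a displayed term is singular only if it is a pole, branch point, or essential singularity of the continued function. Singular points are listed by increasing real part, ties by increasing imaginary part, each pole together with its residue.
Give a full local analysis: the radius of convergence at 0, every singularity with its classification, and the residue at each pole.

Denominator factor (j**2 + 7*j/12 + 3)^3: discriminant -1679/144, complex-conjugate roots (-7/24) + ((1/24)*sqrt(1679))*i and (-7/24) - ((1/24)*sqrt(1679))*i; poles of order 3, moduli sqrt(3) and sqrt(3).
The radius of convergence is the smallest modulus among the singular points: sqrt(3).
The factor j**2 + 7*j/12 + 3 splits as (j - a)(j - a') with a = (-7/24) - ((1/24)*sqrt(1679))*i, a' = (-7/24) + ((1/24)*sqrt(1679))*i. At the order-3 pole a set g(j) = (j - a)^3*f(j) = [-27*j**2/17 + 11*j/17 - 13/4] / (j - a')^3.
Order-3 pole: residue = g''(a)/2; g''((-7/24) - ((1/24)*sqrt(1679))*i) = -((259749504/80463887263)*sqrt(1679))*i, so the residue is -((129874752/80463887263)*sqrt(1679))*i.
The factor j**2 + 7*j/12 + 3 splits as (j - a)(j - a') with a = (-7/24) + ((1/24)*sqrt(1679))*i, a' = (-7/24) - ((1/24)*sqrt(1679))*i. At the order-3 pole a set g(j) = (j - a)^3*f(j) = [-27*j**2/17 + 11*j/17 - 13/4] / (j - a')^3.
Order-3 pole: residue = g''(a)/2; g''((-7/24) + ((1/24)*sqrt(1679))*i) = ((259749504/80463887263)*sqrt(1679))*i, so the residue is ((129874752/80463887263)*sqrt(1679))*i.
List the singular points by increasing real part (a conjugate pair: the negative imaginary part first).

Radius of convergence at 0: sqrt(3).
At (-7/24) - ((1/24)*sqrt(1679))*i: a pole of order 3; residue -((129874752/80463887263)*sqrt(1679))*i.
At (-7/24) + ((1/24)*sqrt(1679))*i: a pole of order 3; residue ((129874752/80463887263)*sqrt(1679))*i.


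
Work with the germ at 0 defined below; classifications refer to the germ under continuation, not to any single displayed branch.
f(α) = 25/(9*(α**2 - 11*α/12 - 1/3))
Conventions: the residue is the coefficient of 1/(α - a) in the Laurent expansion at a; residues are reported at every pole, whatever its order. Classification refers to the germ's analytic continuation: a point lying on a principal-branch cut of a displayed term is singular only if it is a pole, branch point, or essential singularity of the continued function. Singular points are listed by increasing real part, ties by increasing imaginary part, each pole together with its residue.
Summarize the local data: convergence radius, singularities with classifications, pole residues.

Radius of convergence at 0: -11/24 + (1/24)*sqrt(313).
At 11/24 - (1/24)*sqrt(313): a pole of order 1; residue -(100/939)*sqrt(313).
At 11/24 + (1/24)*sqrt(313): a pole of order 1; residue (100/939)*sqrt(313).

Denominator factor (α**2 - 11*α/12 - 1/3): discriminant 313/144, real irrational roots 11/24 + (1/24)*sqrt(313) and 11/24 - (1/24)*sqrt(313); poles of order 1, moduli 11/24 + (1/24)*sqrt(313) and -11/24 + (1/24)*sqrt(313).
The radius of convergence is the smallest modulus among the singular points: -11/24 + (1/24)*sqrt(313).
The factor α**2 - 11*α/12 - 1/3 splits as (α - a)(α - a') with a = 11/24 - (1/24)*sqrt(313), a' = 11/24 + (1/24)*sqrt(313). At the order-1 pole a set g(α) = (α - a)*f(α) = [25/9] / (α - a').
Simple pole: residue = g(a) at a = 11/24 - (1/24)*sqrt(313), which is -(100/939)*sqrt(313).
The factor α**2 - 11*α/12 - 1/3 splits as (α - a)(α - a') with a = 11/24 + (1/24)*sqrt(313), a' = 11/24 - (1/24)*sqrt(313). At the order-1 pole a set g(α) = (α - a)*f(α) = [25/9] / (α - a').
Simple pole: residue = g(a) at a = 11/24 + (1/24)*sqrt(313), which is (100/939)*sqrt(313).
List the singular points by increasing real part (a conjugate pair: the negative imaginary part first).


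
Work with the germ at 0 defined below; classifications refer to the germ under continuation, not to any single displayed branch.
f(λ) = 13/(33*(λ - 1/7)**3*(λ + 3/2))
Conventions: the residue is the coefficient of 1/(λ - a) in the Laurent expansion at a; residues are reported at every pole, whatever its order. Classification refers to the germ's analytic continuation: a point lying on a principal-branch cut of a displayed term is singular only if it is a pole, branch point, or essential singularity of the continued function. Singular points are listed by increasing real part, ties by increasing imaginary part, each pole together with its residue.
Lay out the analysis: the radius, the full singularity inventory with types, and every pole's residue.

Denominator factor (λ + 3/2): pole of order 1 at -3/2, modulus 3/2.
Denominator factor (λ - 1/7)^3: pole of order 3 at 1/7, modulus 1/7.
The radius of convergence is the smallest modulus among the singular points: 1/7.
At the order-1 pole -3/2 set g(λ) = (λ - (-3/2))*f(λ) = 13/(33*(λ - 1/7)**3).
Simple pole: residue = g(a) at a = -3/2, which is -35672/401511.
At the order-3 pole 1/7 set g(λ) = (λ - (1/7))^3*f(λ) = 13/(33*(λ + 3/2)).
Order-3 pole: residue = g''(a)/2; g''(1/7) = 71344/401511, so the residue is 35672/401511.
List the singular points by increasing real part (a conjugate pair: the negative imaginary part first).

Radius of convergence at 0: 1/7.
At -3/2: a pole of order 1; residue -35672/401511.
At 1/7: a pole of order 3; residue 35672/401511.


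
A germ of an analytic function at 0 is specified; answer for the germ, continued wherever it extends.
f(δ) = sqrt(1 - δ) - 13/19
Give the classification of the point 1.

The term (1)*sqrt(1 - δ/(1)) has argument 1 - 1/(1) = 0 at 1: a square-root (algebraic, two-sheeted) branch point; the remaining terms are analytic or single-valued there.

The point is an algebraic (square-root) branch point.


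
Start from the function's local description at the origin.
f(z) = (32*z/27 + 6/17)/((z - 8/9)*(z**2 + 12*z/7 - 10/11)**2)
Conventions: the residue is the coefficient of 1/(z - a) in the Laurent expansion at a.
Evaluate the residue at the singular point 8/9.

At the order-1 pole 8/9 set g(z) = (z - (8/9))*f(z) = (32*z/27 + 6/17)/(z**2 + 12*z/7 - 10/11)**2.
Simple pole: residue = g(a) at a = 8/9, which is 465041115/652567474.

The residue is 465041115/652567474.


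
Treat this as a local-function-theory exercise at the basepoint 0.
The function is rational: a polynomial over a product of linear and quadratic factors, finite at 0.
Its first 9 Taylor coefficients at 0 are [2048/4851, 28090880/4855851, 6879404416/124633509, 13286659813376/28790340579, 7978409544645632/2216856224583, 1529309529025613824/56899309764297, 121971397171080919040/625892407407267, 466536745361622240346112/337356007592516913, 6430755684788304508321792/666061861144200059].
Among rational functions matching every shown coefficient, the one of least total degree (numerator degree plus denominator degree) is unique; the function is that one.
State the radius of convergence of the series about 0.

No rational of total degree below 7 reproduces all 9 coefficients; solving the [2/5] Pade equations on them gives f(d) = (3*d**2 - 28*d/39 - 16/9)/((d - 11/8)*(d**2 - 11*d + 7/4)**2), whose expansion matches every shown term.
Denominator factor (d - 11/8): pole of order 1 at 11/8, modulus 11/8.
Denominator factor (d**2 - 11*d + 7/4)^2: discriminant 114, real irrational roots 11/2 + (1/2)*sqrt(114) and 11/2 - (1/2)*sqrt(114); poles of order 2, moduli 11/2 + (1/2)*sqrt(114) and 11/2 - (1/2)*sqrt(114).
The radius of convergence is the smallest modulus among the singular points: 11/2 - (1/2)*sqrt(114).

The radius of convergence is 11/2 - (1/2)*sqrt(114).


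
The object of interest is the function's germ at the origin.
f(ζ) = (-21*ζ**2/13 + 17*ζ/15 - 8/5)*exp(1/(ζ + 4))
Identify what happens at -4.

The point is an essential singularity.

The exponent 1/(ζ - (-4)) has a pole at -4, so exp(1/(ζ - (-4))) takes every nonzero value near it: an essential singularity (not a pole of any order).


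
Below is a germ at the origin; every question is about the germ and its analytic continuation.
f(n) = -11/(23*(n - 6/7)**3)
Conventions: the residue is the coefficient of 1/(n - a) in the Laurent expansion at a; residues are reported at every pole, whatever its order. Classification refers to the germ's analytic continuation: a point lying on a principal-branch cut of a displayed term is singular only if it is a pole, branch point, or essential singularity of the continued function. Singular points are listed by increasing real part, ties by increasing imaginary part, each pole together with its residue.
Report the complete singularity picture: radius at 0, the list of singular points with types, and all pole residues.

Radius of convergence at 0: 6/7.
At 6/7: a pole of order 3; residue 0.

Denominator factor (n - 6/7)^3: pole of order 3 at 6/7, modulus 6/7.
The radius of convergence is the smallest modulus among the singular points: 6/7.
At the order-3 pole 6/7 set g(n) = (n - (6/7))^3*f(n) = -11/23.
Order-3 pole: residue = g''(a)/2; g''(6/7) = 0, so the residue is 0.


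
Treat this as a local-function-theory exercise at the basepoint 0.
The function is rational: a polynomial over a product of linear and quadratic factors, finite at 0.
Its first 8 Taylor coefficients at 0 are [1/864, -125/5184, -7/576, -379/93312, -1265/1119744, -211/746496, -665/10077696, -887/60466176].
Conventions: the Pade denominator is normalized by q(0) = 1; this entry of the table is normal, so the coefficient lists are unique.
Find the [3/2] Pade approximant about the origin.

The Pade approximant has numerator coefficients [1/864, -2048383/83284416, -2048383/999412992, -2048383/17989433856]; denominator coefficients [1, -60262/144591, 160783/3470184].

Taylor coefficients needed (read off): a_0 = 1/864, a_1 = -125/5184, a_2 = -7/576, a_3 = -379/93312, a_4 = -1265/1119744, a_5 = -211/746496.
Write the denominator as Q(ψ) = 1 + q1*ψ + q2*ψ^2. Requiring Q*f - P = O(ψ^6) with deg P <= 3 kills the coefficients of ψ^4..ψ^5 in Q*f:
  ψ^4: a_4 + q1*a_3 + q2*a_2 = 0, i.e. -1265/1119744 + (-379/93312)*q1 + (-7/576)*q2 = 0.
  ψ^5: a_5 + q1*a_4 + q2*a_3 = 0, i.e. -211/746496 + (-1265/1119744)*q1 + (-379/93312)*q2 = 0.
Solving this linear system: q1 = -60262/144591, q2 = 160783/3470184.
The numerator is Q*f truncated at degree 3: P0 = a_0 = 1/864; P1 = a_1 + q1*a_0 = -2048383/83284416; P2 = a_2 + q1*a_1 + q2*a_0 = -2048383/999412992; P3 = a_3 + q1*a_2 + q2*a_1 = -2048383/17989433856.


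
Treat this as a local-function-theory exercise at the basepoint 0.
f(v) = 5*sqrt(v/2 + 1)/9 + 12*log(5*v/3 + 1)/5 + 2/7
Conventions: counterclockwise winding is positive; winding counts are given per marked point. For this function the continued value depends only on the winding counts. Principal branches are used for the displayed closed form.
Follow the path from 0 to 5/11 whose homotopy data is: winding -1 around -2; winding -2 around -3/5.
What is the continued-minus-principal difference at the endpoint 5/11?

The rational part is single-valued and drops out of the difference; each branch term changes only by its own monodromy.
(12/5)*log(1 - v/(-3/5)): each positive loop around -3/5 adds 2*pi*i to the log, so winding -2 contributes (12/5)*(-2)*2*pi*i = -(48/5)*pi*i.
(5/9)*sqrt(1 - v/(-2)): winding -1 is odd, the square root flips sign, contributing -2*(5/9)*sqrt(1 - (5/11)/(-2)) = -2*(5/9)*sqrt(27/22) = -(5/33)*sqrt(66).
Summing the contributions at v = 5/11 gives (-(5/33)*sqrt(66)) - ((48/5)*pi)*i.

Continued minus principal equals (-(5/33)*sqrt(66)) - ((48/5)*pi)*i.


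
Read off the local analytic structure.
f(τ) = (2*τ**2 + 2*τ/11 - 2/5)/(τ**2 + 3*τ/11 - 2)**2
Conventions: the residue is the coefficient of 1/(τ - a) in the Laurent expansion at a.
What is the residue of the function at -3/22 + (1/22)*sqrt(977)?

The factor τ**2 + 3*τ/11 - 2 splits as (τ - a)(τ - a') with a = -3/22 + (1/22)*sqrt(977), a' = -3/22 - (1/22)*sqrt(977). At the order-2 pole a set g(τ) = (τ - a)^2*f(τ) = [2*τ**2 + 2*τ/11 - 2/5] / (τ - a')^2.
Order-2 pole: residue = g'(a); g'(-3/22 + (1/22)*sqrt(977)) = (58894/4772645)*sqrt(977), so the residue is (58894/4772645)*sqrt(977).

The residue is (58894/4772645)*sqrt(977).


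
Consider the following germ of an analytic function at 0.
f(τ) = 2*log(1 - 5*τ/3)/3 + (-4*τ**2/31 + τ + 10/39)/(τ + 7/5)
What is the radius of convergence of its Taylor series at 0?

The radius of convergence is 3/5.

Denominator factor (τ + 7/5): pole of order 1 at -7/5, modulus 7/5.
Branch term (2/3)*log(1 - τ/(3/5)): its argument vanishes at τ = 3/5, a logarithmic branch point, modulus 3/5.
The radius of convergence is the smallest modulus among the singular points: 3/5.


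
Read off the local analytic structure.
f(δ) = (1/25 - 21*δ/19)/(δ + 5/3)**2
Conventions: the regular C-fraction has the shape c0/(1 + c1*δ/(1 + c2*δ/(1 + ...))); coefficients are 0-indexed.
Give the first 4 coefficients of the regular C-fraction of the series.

Taylor coefficients (expand at 0): a_0 = 9/625, a_1 = -24651/59375, a_2 = 146367/296875, a_3 = -656343/1484375.
c0 = a_0 = 9/625. Peel one level at a time: if S = 1 + c*δ/S' with S'(0) = 1, then c is the δ-coefficient of S and S' = c*δ/(S - 1).
S_1 = c0/f = 1 + (2739/95)*δ + (7193124/9025)*δ^2 + ...; c1 = 2739/95.
S_2 = c1*δ/(S_1 - 1) = 1 + (-2397708/86735)*δ + (7193124/20839225)*δ^2 + ...; c2 = -2397708/86735.
S_3 = c2*δ/(S_2 - 1) = 1 + (57/4565)*δ + ...; c3 = 57/4565.

The regular C-fraction coefficients are [9/625, 2739/95, -2397708/86735, 57/4565].


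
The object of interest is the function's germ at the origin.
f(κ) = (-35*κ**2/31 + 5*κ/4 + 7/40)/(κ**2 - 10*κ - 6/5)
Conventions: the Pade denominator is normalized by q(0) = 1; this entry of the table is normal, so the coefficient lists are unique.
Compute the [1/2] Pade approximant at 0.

The Pade approximant has numerator coefficients [-7/48, -180475/126216]; denominator coefficients [1, 19275/1753, 8595655/978174].

Taylor coefficients needed (expand at 0): a_0 = -7/48, a_1 = 25/144, a_2 = -16805/26784, a_3 = 215875/40176.
Write the denominator as Q(κ) = 1 + q1*κ + q2*κ^2. Requiring Q*f - P = O(κ^4) with deg P <= 1 kills the coefficients of κ^2..κ^3 in Q*f:
  κ^2: a_2 + q1*a_1 + q2*a_0 = 0, i.e. -16805/26784 + (25/144)*q1 + (-7/48)*q2 = 0.
  κ^3: a_3 + q1*a_2 + q2*a_1 = 0, i.e. 215875/40176 + (-16805/26784)*q1 + (25/144)*q2 = 0.
Solving this linear system: q1 = 19275/1753, q2 = 8595655/978174.
The numerator is Q*f truncated at degree 1: P0 = a_0 = -7/48; P1 = a_1 + q1*a_0 = -180475/126216.


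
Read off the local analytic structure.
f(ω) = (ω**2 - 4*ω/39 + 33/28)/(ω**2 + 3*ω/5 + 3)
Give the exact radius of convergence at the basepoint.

Denominator factor (ω**2 + 3*ω/5 + 3): discriminant -291/25, complex-conjugate roots (-3/10) + ((1/10)*sqrt(291))*i and (-3/10) - ((1/10)*sqrt(291))*i; poles of order 1, moduli sqrt(3) and sqrt(3).
The radius of convergence is the smallest modulus among the singular points: sqrt(3).

The radius of convergence is sqrt(3).


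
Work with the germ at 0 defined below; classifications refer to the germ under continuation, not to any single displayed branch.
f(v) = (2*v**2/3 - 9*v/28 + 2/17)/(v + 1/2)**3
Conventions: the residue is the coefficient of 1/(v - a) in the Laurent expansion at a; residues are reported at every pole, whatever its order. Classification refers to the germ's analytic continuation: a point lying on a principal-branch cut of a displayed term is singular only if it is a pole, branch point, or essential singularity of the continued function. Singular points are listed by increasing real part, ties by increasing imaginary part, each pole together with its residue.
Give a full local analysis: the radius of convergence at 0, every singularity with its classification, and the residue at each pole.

Denominator factor (v + 1/2)^3: pole of order 3 at -1/2, modulus 1/2.
The radius of convergence is the smallest modulus among the singular points: 1/2.
At the order-3 pole -1/2 set g(v) = (v - (-1/2))^3*f(v) = 2*v**2/3 - 9*v/28 + 2/17.
Order-3 pole: residue = g''(a)/2; g''(-1/2) = 4/3, so the residue is 2/3.

Radius of convergence at 0: 1/2.
At -1/2: a pole of order 3; residue 2/3.


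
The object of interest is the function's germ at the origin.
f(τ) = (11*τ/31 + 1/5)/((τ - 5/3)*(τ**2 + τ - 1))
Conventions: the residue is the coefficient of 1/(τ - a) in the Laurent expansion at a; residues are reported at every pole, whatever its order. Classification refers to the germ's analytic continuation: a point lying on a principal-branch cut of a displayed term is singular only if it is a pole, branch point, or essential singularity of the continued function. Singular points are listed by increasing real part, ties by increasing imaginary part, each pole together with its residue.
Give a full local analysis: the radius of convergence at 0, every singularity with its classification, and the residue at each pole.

Denominator factor (τ - 5/3): pole of order 1 at 5/3, modulus 5/3.
Denominator factor (τ**2 + τ - 1): discriminant 5, real irrational roots -1/2 + (1/2)*sqrt(5) and -1/2 - (1/2)*sqrt(5); poles of order 1, moduli -1/2 + (1/2)*sqrt(5) and 1/2 + (1/2)*sqrt(5).
The radius of convergence is the smallest modulus among the singular points: -1/2 + (1/2)*sqrt(5).
The factor τ**2 + τ - 1 splits as (τ - a)(τ - a') with a = -1/2 - (1/2)*sqrt(5), a' = -1/2 + (1/2)*sqrt(5). At the order-1 pole a set g(τ) = (τ - a)*f(τ) = [(11*τ/31 + 1/5)/(τ - 5/3)] / (τ - a').
Simple pole: residue = g(a) at a = -1/2 - (1/2)*sqrt(5), which is -552/4805 + (687/24025)*sqrt(5).
The factor τ**2 + τ - 1 splits as (τ - a)(τ - a') with a = -1/2 + (1/2)*sqrt(5), a' = -1/2 - (1/2)*sqrt(5). At the order-1 pole a set g(τ) = (τ - a)*f(τ) = [(11*τ/31 + 1/5)/(τ - 5/3)] / (τ - a').
Simple pole: residue = g(a) at a = -1/2 + (1/2)*sqrt(5), which is -552/4805 - (687/24025)*sqrt(5).
At the order-1 pole 5/3 set g(τ) = (τ - (5/3))*f(τ) = (11*τ/31 + 1/5)/(τ**2 + τ - 1).
Simple pole: residue = g(a) at a = 5/3, which is 1104/4805.
List the singular points by increasing real part (a conjugate pair: the negative imaginary part first).

Radius of convergence at 0: -1/2 + (1/2)*sqrt(5).
At -1/2 - (1/2)*sqrt(5): a pole of order 1; residue -552/4805 + (687/24025)*sqrt(5).
At -1/2 + (1/2)*sqrt(5): a pole of order 1; residue -552/4805 - (687/24025)*sqrt(5).
At 5/3: a pole of order 1; residue 1104/4805.


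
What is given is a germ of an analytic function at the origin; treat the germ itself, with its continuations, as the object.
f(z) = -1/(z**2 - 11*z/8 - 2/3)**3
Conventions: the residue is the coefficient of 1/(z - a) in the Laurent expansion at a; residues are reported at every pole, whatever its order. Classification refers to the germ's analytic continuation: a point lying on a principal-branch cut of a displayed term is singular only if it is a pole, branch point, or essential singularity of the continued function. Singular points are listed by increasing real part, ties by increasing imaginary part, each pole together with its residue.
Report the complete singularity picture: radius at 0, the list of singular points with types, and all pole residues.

Radius of convergence at 0: -11/16 + (5/48)*sqrt(105).
At 11/16 - (5/48)*sqrt(105): a pole of order 3; residue (1769472/133984375)*sqrt(105).
At 11/16 + (5/48)*sqrt(105): a pole of order 3; residue -(1769472/133984375)*sqrt(105).

Denominator factor (z**2 - 11*z/8 - 2/3)^3: discriminant 875/192, real irrational roots 11/16 + (5/48)*sqrt(105) and 11/16 - (5/48)*sqrt(105); poles of order 3, moduli 11/16 + (5/48)*sqrt(105) and -11/16 + (5/48)*sqrt(105).
The radius of convergence is the smallest modulus among the singular points: -11/16 + (5/48)*sqrt(105).
The factor z**2 - 11*z/8 - 2/3 splits as (z - a)(z - a') with a = 11/16 - (5/48)*sqrt(105), a' = 11/16 + (5/48)*sqrt(105). At the order-3 pole a set g(z) = (z - a)^3*f(z) = [-1] / (z - a')^3.
Order-3 pole: residue = g''(a)/2; g''(11/16 - (5/48)*sqrt(105)) = (3538944/133984375)*sqrt(105), so the residue is (1769472/133984375)*sqrt(105).
The factor z**2 - 11*z/8 - 2/3 splits as (z - a)(z - a') with a = 11/16 + (5/48)*sqrt(105), a' = 11/16 - (5/48)*sqrt(105). At the order-3 pole a set g(z) = (z - a)^3*f(z) = [-1] / (z - a')^3.
Order-3 pole: residue = g''(a)/2; g''(11/16 + (5/48)*sqrt(105)) = -(3538944/133984375)*sqrt(105), so the residue is -(1769472/133984375)*sqrt(105).
List the singular points by increasing real part (a conjugate pair: the negative imaginary part first).


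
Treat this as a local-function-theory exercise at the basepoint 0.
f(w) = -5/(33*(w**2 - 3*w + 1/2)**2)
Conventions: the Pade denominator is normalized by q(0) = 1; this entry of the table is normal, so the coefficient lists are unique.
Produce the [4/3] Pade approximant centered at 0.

Taylor coefficients needed (expand at 0): a_0 = -20/33, a_1 = -80/11, a_2 = -2080/33, a_3 = -480, a_4 = -37520/11, a_5 = -255360/11, a_6 = -5062400/33, a_7 = -10914560/11.
Write the denominator as Q(w) = 1 + q1*w + q2*w^2 + q3*w^3. Requiring Q*f - P = O(w^8) with deg P <= 4 kills the coefficients of w^5..w^7 in Q*f:
  w^5: a_5 + q1*a_4 + q2*a_3 + q3*a_2 = 0, i.e. -255360/11 + (-37520/11)*q1 + (-480)*q2 + (-2080/33)*q3 = 0.
  w^6: a_6 + q1*a_5 + q2*a_4 + q3*a_3 = 0, i.e. -5062400/33 + (-255360/11)*q1 + (-37520/11)*q2 + (-480)*q3 = 0.
  w^7: a_7 + q1*a_6 + q2*a_5 + q3*a_4 = 0, i.e. -10914560/11 + (-5062400/33)*q1 + (-255360/11)*q2 + (-37520/11)*q3 = 0.
Solving this linear system: q1 = -5496/469, q2 = 7376/201, q3 = -912/67.
The numerator is Q*f truncated at degree 4: P0 = a_0 = -20/33; P1 = a_1 + q1*a_0 = -80/469; P2 = a_2 + q1*a_1 + q2*a_0 = -2080/46431; P3 = a_3 + q1*a_2 + q2*a_1 + q3*a_0 = -160/15477; P4 = a_4 + q1*a_3 + q2*a_2 + q3*a_1 = -80/46431.

The Pade approximant has numerator coefficients [-20/33, -80/469, -2080/46431, -160/15477, -80/46431]; denominator coefficients [1, -5496/469, 7376/201, -912/67].


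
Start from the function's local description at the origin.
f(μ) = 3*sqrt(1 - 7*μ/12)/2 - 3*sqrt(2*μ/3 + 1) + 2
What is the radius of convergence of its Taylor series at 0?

Branch term (-3)*sqrt(1 - μ/(-3/2)): its argument vanishes at μ = -3/2, a square-root branch point, modulus 3/2.
Branch term (3/2)*sqrt(1 - μ/(12/7)): its argument vanishes at μ = 12/7, a square-root branch point, modulus 12/7.
The radius of convergence is the smallest modulus among the singular points: 3/2.

The radius of convergence is 3/2.


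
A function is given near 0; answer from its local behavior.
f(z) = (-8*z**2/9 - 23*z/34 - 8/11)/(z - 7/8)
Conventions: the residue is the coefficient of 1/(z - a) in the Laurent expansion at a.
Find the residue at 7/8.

The residue is -53849/26928.

At the order-1 pole 7/8 set g(z) = (z - (7/8))*f(z) = -8*z**2/9 - 23*z/34 - 8/11.
Simple pole: residue = g(a) at a = 7/8, which is -53849/26928.


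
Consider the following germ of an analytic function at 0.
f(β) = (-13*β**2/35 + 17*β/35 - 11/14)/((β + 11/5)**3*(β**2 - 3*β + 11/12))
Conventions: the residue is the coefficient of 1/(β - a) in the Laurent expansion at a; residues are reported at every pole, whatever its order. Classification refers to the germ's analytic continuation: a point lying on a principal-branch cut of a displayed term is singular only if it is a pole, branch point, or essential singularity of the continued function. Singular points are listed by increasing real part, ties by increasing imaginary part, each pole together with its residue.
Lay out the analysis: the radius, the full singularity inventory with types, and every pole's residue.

Radius of convergence at 0: 3/2 - (2/3)*sqrt(3).
At -11/5: a pole of order 3; residue -304427100/32417021791.
At 3/2 - (2/3)*sqrt(3): a pole of order 1; residue 152213550/32417021791 + (475223025/64834043582)*sqrt(3).
At 3/2 + (2/3)*sqrt(3): a pole of order 1; residue 152213550/32417021791 - (475223025/64834043582)*sqrt(3).

Denominator factor (β + 11/5)^3: pole of order 3 at -11/5, modulus 11/5.
Denominator factor (β**2 - 3*β + 11/12): discriminant 16/3, real irrational roots 3/2 + (2/3)*sqrt(3) and 3/2 - (2/3)*sqrt(3); poles of order 1, moduli 3/2 + (2/3)*sqrt(3) and 3/2 - (2/3)*sqrt(3).
The radius of convergence is the smallest modulus among the singular points: 3/2 - (2/3)*sqrt(3).
At the order-3 pole -11/5 set g(β) = (β - (-11/5))^3*f(β) = (-13*β**2/35 + 17*β/35 - 11/14)/(β**2 - 3*β + 11/12).
Order-3 pole: residue = g''(a)/2; g''(-11/5) = -608854200/32417021791, so the residue is -304427100/32417021791.
The factor β**2 - 3*β + 11/12 splits as (β - a)(β - a') with a = 3/2 - (2/3)*sqrt(3), a' = 3/2 + (2/3)*sqrt(3). At the order-1 pole a set g(β) = (β - a)*f(β) = [(-13*β**2/35 + 17*β/35 - 11/14)/(β + 11/5)**3] / (β - a').
Simple pole: residue = g(a) at a = 3/2 - (2/3)*sqrt(3), which is 152213550/32417021791 + (475223025/64834043582)*sqrt(3).
The factor β**2 - 3*β + 11/12 splits as (β - a)(β - a') with a = 3/2 + (2/3)*sqrt(3), a' = 3/2 - (2/3)*sqrt(3). At the order-1 pole a set g(β) = (β - a)*f(β) = [(-13*β**2/35 + 17*β/35 - 11/14)/(β + 11/5)**3] / (β - a').
Simple pole: residue = g(a) at a = 3/2 + (2/3)*sqrt(3), which is 152213550/32417021791 - (475223025/64834043582)*sqrt(3).
List the singular points by increasing real part (a conjugate pair: the negative imaginary part first).


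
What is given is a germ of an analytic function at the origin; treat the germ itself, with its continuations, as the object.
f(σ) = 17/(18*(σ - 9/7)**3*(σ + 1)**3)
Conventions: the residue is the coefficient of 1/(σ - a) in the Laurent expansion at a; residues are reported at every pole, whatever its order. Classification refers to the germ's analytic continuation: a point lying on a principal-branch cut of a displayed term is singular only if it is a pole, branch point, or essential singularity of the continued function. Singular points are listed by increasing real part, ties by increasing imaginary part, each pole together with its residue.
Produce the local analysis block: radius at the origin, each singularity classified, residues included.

Denominator factor (σ + 1)^3: pole of order 3 at -1, modulus 1.
Denominator factor (σ - 9/7)^3: pole of order 3 at 9/7, modulus 9/7.
The radius of convergence is the smallest modulus among the singular points: 1.
At the order-3 pole -1 set g(σ) = (σ - (-1))^3*f(σ) = 17/(18*(σ - 9/7)**3).
Order-3 pole: residue = g''(a)/2; g''(-1) = -285719/1572864, so the residue is -285719/3145728.
At the order-3 pole 9/7 set g(σ) = (σ - (9/7))^3*f(σ) = 17/(18*(σ + 1)**3).
Order-3 pole: residue = g''(a)/2; g''(9/7) = 285719/1572864, so the residue is 285719/3145728.
List the singular points by increasing real part (a conjugate pair: the negative imaginary part first).

Radius of convergence at 0: 1.
At -1: a pole of order 3; residue -285719/3145728.
At 9/7: a pole of order 3; residue 285719/3145728.


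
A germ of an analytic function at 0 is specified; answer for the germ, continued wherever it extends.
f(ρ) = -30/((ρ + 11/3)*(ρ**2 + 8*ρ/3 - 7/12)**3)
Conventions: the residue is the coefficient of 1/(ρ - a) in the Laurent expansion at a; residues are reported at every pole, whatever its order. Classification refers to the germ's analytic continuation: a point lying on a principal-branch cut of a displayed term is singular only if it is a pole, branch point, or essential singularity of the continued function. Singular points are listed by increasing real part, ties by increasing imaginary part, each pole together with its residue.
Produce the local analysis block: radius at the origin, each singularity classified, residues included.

Radius of convergence at 0: -4/3 + (1/6)*sqrt(85).
At -11/3: a pole of order 1; residue -51840/50653.
At -4/3 - (1/6)*sqrt(85): a pole of order 3; residue 25920/50653 + (517312656/6221454725)*sqrt(85).
At -4/3 + (1/6)*sqrt(85): a pole of order 3; residue 25920/50653 - (517312656/6221454725)*sqrt(85).

Denominator factor (ρ**2 + 8*ρ/3 - 7/12)^3: discriminant 85/9, real irrational roots -4/3 + (1/6)*sqrt(85) and -4/3 - (1/6)*sqrt(85); poles of order 3, moduli -4/3 + (1/6)*sqrt(85) and 4/3 + (1/6)*sqrt(85).
Denominator factor (ρ + 11/3): pole of order 1 at -11/3, modulus 11/3.
The radius of convergence is the smallest modulus among the singular points: -4/3 + (1/6)*sqrt(85).
At the order-1 pole -11/3 set g(ρ) = (ρ - (-11/3))*f(ρ) = -30/(ρ**2 + 8*ρ/3 - 7/12)**3.
Simple pole: residue = g(a) at a = -11/3, which is -51840/50653.
The factor ρ**2 + 8*ρ/3 - 7/12 splits as (ρ - a)(ρ - a') with a = -4/3 - (1/6)*sqrt(85), a' = -4/3 + (1/6)*sqrt(85). At the order-3 pole a set g(ρ) = (ρ - a)^3*f(ρ) = [-30/(ρ + 11/3)] / (ρ - a')^3.
Order-3 pole: residue = g''(a)/2; g''(-4/3 - (1/6)*sqrt(85)) = 51840/50653 + (1034625312/6221454725)*sqrt(85), so the residue is 25920/50653 + (517312656/6221454725)*sqrt(85).
The factor ρ**2 + 8*ρ/3 - 7/12 splits as (ρ - a)(ρ - a') with a = -4/3 + (1/6)*sqrt(85), a' = -4/3 - (1/6)*sqrt(85). At the order-3 pole a set g(ρ) = (ρ - a)^3*f(ρ) = [-30/(ρ + 11/3)] / (ρ - a')^3.
Order-3 pole: residue = g''(a)/2; g''(-4/3 + (1/6)*sqrt(85)) = 51840/50653 - (1034625312/6221454725)*sqrt(85), so the residue is 25920/50653 - (517312656/6221454725)*sqrt(85).
List the singular points by increasing real part (a conjugate pair: the negative imaginary part first).


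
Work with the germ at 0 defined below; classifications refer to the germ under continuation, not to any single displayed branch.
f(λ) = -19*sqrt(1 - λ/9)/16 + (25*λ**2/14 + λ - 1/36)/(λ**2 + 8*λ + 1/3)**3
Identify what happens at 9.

The point is an algebraic (square-root) branch point.

The term (-19/16)*sqrt(1 - λ/(9)) has argument 1 - 9/(9) = 0 at 9: a square-root (algebraic, two-sheeted) branch point; the remaining terms are analytic or single-valued there.


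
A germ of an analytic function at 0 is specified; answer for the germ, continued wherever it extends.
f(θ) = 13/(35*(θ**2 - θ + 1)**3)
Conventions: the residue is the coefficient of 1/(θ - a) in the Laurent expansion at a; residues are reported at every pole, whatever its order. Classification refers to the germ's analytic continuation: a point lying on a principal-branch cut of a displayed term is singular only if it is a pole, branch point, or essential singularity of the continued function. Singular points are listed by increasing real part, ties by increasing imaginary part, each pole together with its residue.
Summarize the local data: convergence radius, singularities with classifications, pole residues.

Denominator factor (θ**2 - θ + 1)^3: discriminant -3, complex-conjugate roots (1/2) + ((1/2)*sqrt(3))*i and (1/2) - ((1/2)*sqrt(3))*i; poles of order 3, moduli 1 and 1.
The radius of convergence is the smallest modulus among the singular points: 1.
The factor θ**2 - θ + 1 splits as (θ - a)(θ - a') with a = (1/2) - ((1/2)*sqrt(3))*i, a' = (1/2) + ((1/2)*sqrt(3))*i. At the order-3 pole a set g(θ) = (θ - a)^3*f(θ) = [13/35] / (θ - a')^3.
Order-3 pole: residue = g''(a)/2; g''((1/2) - ((1/2)*sqrt(3))*i) = ((52/315)*sqrt(3))*i, so the residue is ((26/315)*sqrt(3))*i.
The factor θ**2 - θ + 1 splits as (θ - a)(θ - a') with a = (1/2) + ((1/2)*sqrt(3))*i, a' = (1/2) - ((1/2)*sqrt(3))*i. At the order-3 pole a set g(θ) = (θ - a)^3*f(θ) = [13/35] / (θ - a')^3.
Order-3 pole: residue = g''(a)/2; g''((1/2) + ((1/2)*sqrt(3))*i) = -((52/315)*sqrt(3))*i, so the residue is -((26/315)*sqrt(3))*i.
List the singular points by increasing real part (a conjugate pair: the negative imaginary part first).

Radius of convergence at 0: 1.
At (1/2) - ((1/2)*sqrt(3))*i: a pole of order 3; residue ((26/315)*sqrt(3))*i.
At (1/2) + ((1/2)*sqrt(3))*i: a pole of order 3; residue -((26/315)*sqrt(3))*i.


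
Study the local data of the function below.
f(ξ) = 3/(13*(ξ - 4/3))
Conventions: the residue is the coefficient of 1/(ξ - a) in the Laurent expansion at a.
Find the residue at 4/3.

The residue is 3/13.

At the order-1 pole 4/3 set g(ξ) = (ξ - (4/3))*f(ξ) = 3/13.
Simple pole: residue = g(a) at a = 4/3, which is 3/13.


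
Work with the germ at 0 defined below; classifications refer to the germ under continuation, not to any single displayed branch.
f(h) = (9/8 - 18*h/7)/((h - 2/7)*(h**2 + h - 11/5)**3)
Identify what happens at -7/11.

Denominator factors: h - 2/7 = -71/77 at h = -7/11; h**2 + h - 11/5 = -1471/605 at h = -7/11 — none vanishes.
So the germ continues analytically to -7/11.

The point is a regular point.


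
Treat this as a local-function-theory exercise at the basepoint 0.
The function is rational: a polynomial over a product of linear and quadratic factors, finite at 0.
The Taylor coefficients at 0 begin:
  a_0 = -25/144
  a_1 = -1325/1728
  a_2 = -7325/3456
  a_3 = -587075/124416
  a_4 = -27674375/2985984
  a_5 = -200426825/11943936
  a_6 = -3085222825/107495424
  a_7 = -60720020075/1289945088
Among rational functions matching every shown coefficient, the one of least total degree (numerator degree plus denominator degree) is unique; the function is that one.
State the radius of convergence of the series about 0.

No rational of total degree below 5 reproduces all 8 coefficients; solving the [0/5] Pade equations on them gives f(φ) = 4/(5*(φ - 3)**2*(φ - 4/5)**3), whose expansion matches every shown term.
Denominator factor (φ - 4/5)^3: pole of order 3 at 4/5, modulus 4/5.
Denominator factor (φ - 3)^2: pole of order 2 at 3, modulus 3.
The radius of convergence is the smallest modulus among the singular points: 4/5.

The radius of convergence is 4/5.


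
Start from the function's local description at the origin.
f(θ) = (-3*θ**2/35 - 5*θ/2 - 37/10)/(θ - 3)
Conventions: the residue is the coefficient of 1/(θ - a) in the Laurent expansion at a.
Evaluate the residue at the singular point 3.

At the order-1 pole 3 set g(θ) = (θ - (3))*f(θ) = -3*θ**2/35 - 5*θ/2 - 37/10.
Simple pole: residue = g(a) at a = 3, which is -419/35.

The residue is -419/35.


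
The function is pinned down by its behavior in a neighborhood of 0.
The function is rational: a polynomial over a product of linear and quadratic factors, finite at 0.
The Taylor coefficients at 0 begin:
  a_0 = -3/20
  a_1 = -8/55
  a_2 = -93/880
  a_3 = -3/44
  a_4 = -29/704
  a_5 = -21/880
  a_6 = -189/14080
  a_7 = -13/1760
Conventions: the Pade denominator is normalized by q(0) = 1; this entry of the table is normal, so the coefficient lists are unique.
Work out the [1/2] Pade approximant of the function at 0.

Taylor coefficients needed (read off): a_0 = -3/20, a_1 = -8/55, a_2 = -93/880, a_3 = -3/44.
Write the denominator as Q(δ) = 1 + q1*δ + q2*δ^2. Requiring Q*f - P = O(δ^4) with deg P <= 1 kills the coefficients of δ^2..δ^3 in Q*f:
  δ^2: a_2 + q1*a_1 + q2*a_0 = 0, i.e. -93/880 + (-8/55)*q1 + (-3/20)*q2 = 0.
  δ^3: a_3 + q1*a_2 + q2*a_1 = 0, i.e. -3/44 + (-93/880)*q1 + (-8/55)*q2 = 0.
Solving this linear system: q1 = -996/1027, q2 = 969/4108.
The numerator is Q*f truncated at degree 1: P0 = a_0 = -3/20; P1 = a_1 + q1*a_0 = 1/56485.

The Pade approximant has numerator coefficients [-3/20, 1/56485]; denominator coefficients [1, -996/1027, 969/4108].


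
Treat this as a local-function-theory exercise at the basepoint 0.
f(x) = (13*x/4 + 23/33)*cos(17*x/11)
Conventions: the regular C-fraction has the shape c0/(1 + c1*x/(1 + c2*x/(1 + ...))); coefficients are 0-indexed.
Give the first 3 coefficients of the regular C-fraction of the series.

Taylor coefficients (expand at 0): a_0 = 23/33, a_1 = 13/4, a_2 = -6647/7986.
c0 = a_0 = 23/33. Peel one level at a time: if S = 1 + c*x/S' with S'(0) = 1, then c is the x-coefficient of S and S' = c*x/(S - 1).
S_1 = c0/f = 1 + (-429/92)*x + (23492009/1024144)*x^2 + ...; c1 = -429/92.
S_2 = c1*x/(S_1 - 1) = 1 + (23492009/4775628)*x + ...; c2 = 23492009/4775628.

The regular C-fraction coefficients are [23/33, -429/92, 23492009/4775628].


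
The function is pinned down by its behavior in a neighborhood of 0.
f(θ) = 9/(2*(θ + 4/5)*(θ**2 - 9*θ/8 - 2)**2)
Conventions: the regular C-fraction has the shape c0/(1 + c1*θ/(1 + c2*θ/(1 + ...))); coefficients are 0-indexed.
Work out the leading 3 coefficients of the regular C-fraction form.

Taylor coefficients (expand at 0): a_0 = 45/32, a_1 = -855/256, a_2 = 56655/8192.
c0 = a_0 = 45/32. Peel one level at a time: if S = 1 + c*θ/S' with S'(0) = 1, then c is the θ-coefficient of S and S' = c*θ/(S - 1).
S_1 = c0/f = 1 + (19/8)*θ + (185/256)*θ^2 + ...; c1 = 19/8.
S_2 = c1*θ/(S_1 - 1) = 1 + (-185/608)*θ + ...; c2 = -185/608.

The regular C-fraction coefficients are [45/32, 19/8, -185/608].


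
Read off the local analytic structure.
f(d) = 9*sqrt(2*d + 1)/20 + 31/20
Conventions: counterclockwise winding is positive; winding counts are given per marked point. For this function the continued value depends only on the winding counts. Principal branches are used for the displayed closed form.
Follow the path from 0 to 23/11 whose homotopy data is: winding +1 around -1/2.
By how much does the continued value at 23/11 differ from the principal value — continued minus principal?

The rational part is single-valued and drops out of the difference; each branch term changes only by its own monodromy.
(9/20)*sqrt(1 - d/(-1/2)): winding +1 is odd, the square root flips sign, contributing -2*(9/20)*sqrt(1 - (23/11)/(-1/2)) = -2*(9/20)*sqrt(57/11) = -(9/110)*sqrt(627).
Summing the contributions at d = 23/11 gives -(9/110)*sqrt(627).

Continued minus principal equals -(9/110)*sqrt(627).


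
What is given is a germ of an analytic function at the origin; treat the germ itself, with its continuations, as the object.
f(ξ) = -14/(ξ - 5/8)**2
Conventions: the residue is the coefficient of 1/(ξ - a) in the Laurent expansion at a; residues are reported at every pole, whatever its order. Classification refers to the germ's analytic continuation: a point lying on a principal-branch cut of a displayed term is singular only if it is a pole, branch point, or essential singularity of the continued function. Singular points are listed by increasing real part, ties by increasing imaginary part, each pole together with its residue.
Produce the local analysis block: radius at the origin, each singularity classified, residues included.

Radius of convergence at 0: 5/8.
At 5/8: a pole of order 2; residue 0.

Denominator factor (ξ - 5/8)^2: pole of order 2 at 5/8, modulus 5/8.
The radius of convergence is the smallest modulus among the singular points: 5/8.
At the order-2 pole 5/8 set g(ξ) = (ξ - (5/8))^2*f(ξ) = -14.
Order-2 pole: residue = g'(a); g'(5/8) = 0, so the residue is 0.
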